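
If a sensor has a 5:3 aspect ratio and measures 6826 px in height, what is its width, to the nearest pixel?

11377 px

At 5:3, 6826 × 5/3 ≈ 11376.67.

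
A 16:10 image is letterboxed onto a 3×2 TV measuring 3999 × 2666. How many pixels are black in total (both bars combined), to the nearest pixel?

16:10 (1.600) > 3×2 (1.500), so the image fills the width.
That makes the image 2499.3750 px tall (3999 × 10/16).
Leftover height: 2666 − 2499.3750 = 166.6250 px.
That's 166.6250 × 3999 ≈ 666333 black pixels.

666333 pixels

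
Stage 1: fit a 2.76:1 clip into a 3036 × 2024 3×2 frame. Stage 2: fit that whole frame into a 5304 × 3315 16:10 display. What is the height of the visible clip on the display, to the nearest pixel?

1802 px

Inside the 3036×2024 canvas the clip is width-limited at 3036.00 × 1100.00.
Second fit — the 3×2 canvas into 5304×3315 spans the height: 4972.50 × 3315.00 (×1.6378 from 3036×2024).
Applying the same ×1.6378: 1100.00 → 1801.63.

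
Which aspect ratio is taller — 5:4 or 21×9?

5:4

5:4 = 1.25 and 21×9 = 2.333; 2.333 > 1.25. The smaller width-to-height ratio is the taller frame.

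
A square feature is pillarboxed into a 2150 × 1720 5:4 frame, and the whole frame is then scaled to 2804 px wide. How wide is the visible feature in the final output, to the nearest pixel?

Fitted into 2150×1720, the feature spans the height; its width is 1720 × 1/1 ≈ 1720.00 px.
The frame scales by 2804/2150 = 1.3042; 1720.00 × 1.3042 ≈ 2243.20 px.

2243 px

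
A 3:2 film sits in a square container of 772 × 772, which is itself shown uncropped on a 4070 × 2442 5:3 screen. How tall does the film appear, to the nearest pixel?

1628 px

First fit — 3:2 into 772×772 spans the width: 772.00 × 514.67.
The square canvas is height-limited in 4070×2442, giving 2442.00 × 2442.00; scale factor 3.1632.
So the film's height is 514.67 × 3.1632 ≈ 1628.00.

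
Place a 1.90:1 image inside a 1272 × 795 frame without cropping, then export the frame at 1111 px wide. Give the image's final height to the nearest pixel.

585 px

At 1272×795 the image is width-limited, so height = 1272 / 1.900 ≈ 669.47 px.
The frame scales by 1111/1272 = 0.8734; 669.47 × 0.8734 ≈ 584.74 px.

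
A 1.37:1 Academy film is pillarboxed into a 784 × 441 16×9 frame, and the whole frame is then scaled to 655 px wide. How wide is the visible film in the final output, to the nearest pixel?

505 px

In the 784×441 frame the film fills the height: width = 441 × 1.370 ≈ 604.17 px.
Resizing to 655 px wide multiplies everything by 0.8355: 604.17 → 504.76 px.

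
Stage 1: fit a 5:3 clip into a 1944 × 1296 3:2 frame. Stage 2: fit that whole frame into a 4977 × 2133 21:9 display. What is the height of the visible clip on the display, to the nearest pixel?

Inside the 1944×1296 canvas the clip is width-limited at 1944.00 × 1166.40.
Second fit — the 3:2 canvas into 4977×2133 spans the height: 3199.50 × 2133.00 (×1.6458 from 1944×1296).
So the clip's height is 1166.40 × 1.6458 ≈ 1919.70.

1920 px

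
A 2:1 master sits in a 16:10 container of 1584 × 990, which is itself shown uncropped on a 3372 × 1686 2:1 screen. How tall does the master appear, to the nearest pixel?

1349 px

Inside the 1584×990 canvas the master is width-limited at 1584.00 × 792.00.
Second fit — the 16:10 canvas into 3372×1686 spans the height: 2697.60 × 1686.00 (×1.7030 from 1584×990).
So the master's height is 792.00 × 1.7030 ≈ 1348.80.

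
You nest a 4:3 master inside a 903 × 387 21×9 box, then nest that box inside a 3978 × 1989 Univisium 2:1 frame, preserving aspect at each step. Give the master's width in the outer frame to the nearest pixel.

2273 px

First fit — 4:3 into 903×387 spans the height: 516.00 × 387.00.
The 21×9 canvas is width-limited in 3978×1989, giving 3978.00 × 1704.86; scale factor 4.4053.
The master scales with it: width 516.00 × 4.4053 ≈ 2273.14.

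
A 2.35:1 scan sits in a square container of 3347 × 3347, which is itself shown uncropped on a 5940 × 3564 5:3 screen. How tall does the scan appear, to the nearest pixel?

2.35:1 in 3347×3347: fills the width, so the scan is 3347.00 × 1424.26.
square in 5940×3564: fills the height, so the intermediate becomes 3564.00 × 3564.00 — a scale of ×1.0648.
The scan scales with it: height 1424.26 × 1.0648 ≈ 1516.60.

1517 px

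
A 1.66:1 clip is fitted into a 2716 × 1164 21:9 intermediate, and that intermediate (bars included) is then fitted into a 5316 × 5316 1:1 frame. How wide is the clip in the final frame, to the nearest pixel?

3782 px

Inside the 2716×1164 canvas the clip is height-limited at 1932.24 × 1164.00.
Second fit — the 21:9 canvas into 5316×5316 spans the width: 5316.00 × 2278.29 (×1.9573 from 2716×1164).
The clip scales with it: width 1932.24 × 1.9573 ≈ 3781.95.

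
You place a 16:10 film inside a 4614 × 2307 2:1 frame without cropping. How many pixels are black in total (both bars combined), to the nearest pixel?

2128900 pixels

16:10 (1.600) < 2:1 (2.000), so the film fills the height.
That makes the image 3691.2000 px wide (2307 × 16/10).
Black = 4614 − 3691.2000 = 922.8000 px.
Bar area = 922.8000 × 2307 ≈ 2128900 px.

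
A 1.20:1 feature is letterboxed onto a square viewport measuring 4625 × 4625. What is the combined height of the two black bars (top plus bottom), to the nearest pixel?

1.20:1 (1.200) > square (1.000), so the feature fills the width.
Content height = 4625 / 1.200 ≈ 3854.17 px.
Black = 4625 − 3854.17 = 770.83 px.

771 px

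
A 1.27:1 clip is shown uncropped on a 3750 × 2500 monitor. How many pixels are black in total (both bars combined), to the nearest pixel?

1.27:1 is narrower than 3×2, so it spans the full height.
That makes the image 3175.0000 px wide (2500 × 1.270).
Leftover width: 3750 − 3175.0000 = 575.0000 px.
That's 575.0000 × 2500 ≈ 1437500 black pixels.

1437500 pixels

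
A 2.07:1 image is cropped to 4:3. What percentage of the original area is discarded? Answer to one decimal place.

The height stays; only width is cut (since 4:3 is narrower than 2.07:1).
(1.333)/(2.070) ≈ 0.644 of the area survives, leaving 35.59% discarded.

35.6%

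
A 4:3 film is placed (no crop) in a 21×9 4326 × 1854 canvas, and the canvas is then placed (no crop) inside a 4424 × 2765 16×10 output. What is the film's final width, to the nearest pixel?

2528 px

4:3 in 4326×1854: fills the height, so the film is 2472.00 × 1854.00.
The 21×9 canvas is width-limited in 4424×2765, giving 4424.00 × 1896.00; scale factor 1.0227.
So the film's width is 2472.00 × 1.0227 ≈ 2528.00.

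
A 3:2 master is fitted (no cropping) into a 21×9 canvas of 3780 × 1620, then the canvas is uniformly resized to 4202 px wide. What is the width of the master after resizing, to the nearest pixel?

2701 px

Fitted into 3780×1620, the master spans the height; its width is 1620 × 3/2 ≈ 2430.00 px.
The frame scales by 4202/3780 = 1.1116; 2430.00 × 1.1116 ≈ 2701.29 px.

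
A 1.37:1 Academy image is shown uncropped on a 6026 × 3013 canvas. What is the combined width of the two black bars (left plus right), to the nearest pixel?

Since 1.370 < 2.000, the image is height-limited.
That makes the image 4127.81 px wide (3013 × 1.370).
Leftover width: 6026 − 4127.81 = 1898.19 px.

1898 px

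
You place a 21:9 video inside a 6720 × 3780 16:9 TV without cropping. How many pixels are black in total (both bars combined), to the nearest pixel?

Since 2.333 > 1.778, the video is width-limited.
That makes the image 2880.0000 px tall (6720 × 9/21).
3780 − 2880.0000 = 900.0000 px of bars.
That's 900.0000 × 6720 ≈ 6048000 black pixels.

6048000 pixels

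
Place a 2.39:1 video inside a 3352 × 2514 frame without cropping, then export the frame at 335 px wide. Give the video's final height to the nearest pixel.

At 3352×2514 the video is width-limited, so height = 3352 / 2.390 ≈ 1402.51 px.
Scaling 3352 → 335 is ×0.0999, so the height becomes 1402.51 × 0.0999 ≈ 140.17 px.

140 px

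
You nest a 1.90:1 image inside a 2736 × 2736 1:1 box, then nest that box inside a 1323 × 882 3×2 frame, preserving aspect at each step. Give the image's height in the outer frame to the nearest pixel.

Inside the 2736×2736 canvas the image is width-limited at 2736.00 × 1440.00.
1:1 in 1323×882: fills the height, so the intermediate becomes 882.00 × 882.00 — a scale of ×0.3224.
Applying the same ×0.3224: 1440.00 → 464.21.

464 px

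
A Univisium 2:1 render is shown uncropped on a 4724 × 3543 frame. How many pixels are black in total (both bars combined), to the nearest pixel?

Since 2.000 > 1.333, the render is width-limited.
The render is 4724 × 1/2 ≈ 2362.0000 px tall.
Black = 3543 − 2362.0000 = 1181.0000 px.
Bar area = 1181.0000 × 4724 ≈ 5579044 px.

5579044 pixels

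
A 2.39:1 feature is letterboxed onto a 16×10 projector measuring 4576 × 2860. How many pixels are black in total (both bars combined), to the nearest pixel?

2.39:1 is wider than 16×10, so it spans the full width.
Content height = 4576 / 2.390 ≈ 1914.6444 px.
Leftover height: 2860 − 1914.6444 = 945.3556 px.
That's 945.3556 × 4576 ≈ 4325947 black pixels.

4325947 pixels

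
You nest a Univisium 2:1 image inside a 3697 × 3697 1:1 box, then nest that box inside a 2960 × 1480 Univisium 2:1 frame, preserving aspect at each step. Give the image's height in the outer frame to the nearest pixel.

740 px

First fit — Univisium 2:1 into 3697×3697 spans the width: 3697.00 × 1848.50.
1:1 in 2960×1480: fills the height, so the intermediate becomes 1480.00 × 1480.00 — a scale of ×0.4003.
So the image's height is 1848.50 × 0.4003 ≈ 740.00.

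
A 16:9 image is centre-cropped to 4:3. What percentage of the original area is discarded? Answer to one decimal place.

25.0%

4:3 is narrower than 16:9, so the crop keeps the full height and trims the width.
Fraction kept = (1.333)/(1.778) ≈ 75.00%, so 25.00% is lost.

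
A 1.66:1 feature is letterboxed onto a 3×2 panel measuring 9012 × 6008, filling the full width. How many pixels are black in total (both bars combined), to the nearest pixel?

That makes the image 5428.9157 px tall (9012 / 1.660).
Black = 6008 − 5428.9157 = 579.0843 px.
That's 579.0843 × 9012 ≈ 5218708 black pixels.

5218708 pixels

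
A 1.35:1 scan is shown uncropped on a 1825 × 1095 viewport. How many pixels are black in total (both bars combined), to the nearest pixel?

1.35:1 (1.350) < 5:3 (1.667), so the scan fills the height.
The scan is 1095 × 1.350 ≈ 1478.2500 px wide.
1825 − 1478.2500 = 346.7500 px of bars.
Across the 1095-px span: 346.7500 × 1095 ≈ 379691 px.

379691 pixels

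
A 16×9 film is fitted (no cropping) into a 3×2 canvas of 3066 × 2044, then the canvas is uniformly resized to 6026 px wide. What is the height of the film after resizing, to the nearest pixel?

3390 px

Fitted into 3066×2044, the film spans the width; its height is 3066 × 9/16 ≈ 1724.62 px.
Resizing to 6026 px wide multiplies everything by 1.9654: 1724.62 → 3389.62 px.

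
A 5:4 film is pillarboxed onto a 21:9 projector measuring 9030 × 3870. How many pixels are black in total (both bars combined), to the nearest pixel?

5:4 (1.250) < 21:9 (2.333), so the film fills the height.
Content width = 3870 × 5/4 ≈ 4837.5000 px.
Leftover width: 9030 − 4837.5000 = 4192.5000 px.
That's 4192.5000 × 3870 ≈ 16224975 black pixels.

16224975 pixels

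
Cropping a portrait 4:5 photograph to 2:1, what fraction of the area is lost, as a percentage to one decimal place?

60.0%

2:1 is wider than portrait 4:5, so the crop keeps the full width and trims the height.
(0.800)/(2.000) ≈ 0.400 of the area survives, leaving 60.00% discarded.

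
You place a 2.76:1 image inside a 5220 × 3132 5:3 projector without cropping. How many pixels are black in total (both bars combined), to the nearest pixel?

6476431 pixels

2.76:1 is wider than 5:3, so it spans the full width.
The image is 5220 / 2.760 ≈ 1891.3043 px tall.
Black = 3132 − 1891.3043 = 1240.6957 px.
Across the 5220-px span: 1240.6957 × 5220 ≈ 6476431 px.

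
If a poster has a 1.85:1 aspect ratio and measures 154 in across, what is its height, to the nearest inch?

At 1.85:1, 154 / 1.850 ≈ 83.24.

83 in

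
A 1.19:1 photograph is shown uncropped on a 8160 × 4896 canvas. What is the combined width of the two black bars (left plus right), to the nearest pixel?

1.19:1 (1.190) < 5:3 (1.667), so the photograph fills the height.
That makes the image 5826.24 px wide (4896 × 1.190).
Leftover width: 8160 − 5826.24 = 2333.76 px.

2334 px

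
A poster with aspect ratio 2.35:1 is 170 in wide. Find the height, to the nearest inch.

72 in

At 2.35:1, 170 / 2.350 ≈ 72.34.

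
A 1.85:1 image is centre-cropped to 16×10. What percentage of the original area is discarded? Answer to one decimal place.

13.5%

Going from 1.85:1 to 16×10 means cutting width while keeping height.
Fraction kept = (1.600)/(1.850) ≈ 86.49%, so 13.51% is lost.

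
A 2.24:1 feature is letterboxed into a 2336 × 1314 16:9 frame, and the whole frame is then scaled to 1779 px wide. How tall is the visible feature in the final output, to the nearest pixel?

794 px

At 2336×1314 the feature is width-limited, so height = 2336 / 2.240 ≈ 1042.86 px.
Resizing to 1779 px wide multiplies everything by 0.7616: 1042.86 → 794.20 px.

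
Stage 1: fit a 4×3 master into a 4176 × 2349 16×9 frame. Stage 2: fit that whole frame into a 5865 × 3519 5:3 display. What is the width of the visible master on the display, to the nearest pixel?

4399 px

Inside the 4176×2349 canvas the master is height-limited at 3132.00 × 2349.00.
Second fit — the 16×9 canvas into 5865×3519 spans the width: 5865.00 × 3299.06 (×1.4045 from 4176×2349).
So the master's width is 3132.00 × 1.4045 ≈ 4398.75.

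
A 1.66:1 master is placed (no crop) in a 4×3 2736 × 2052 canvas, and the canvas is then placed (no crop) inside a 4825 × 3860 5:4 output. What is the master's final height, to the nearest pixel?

2907 px

Inside the 2736×2052 canvas the master is width-limited at 2736.00 × 1648.19.
Second fit — the 4×3 canvas into 4825×3860 spans the width: 4825.00 × 3618.75 (×1.7635 from 2736×2052).
Applying the same ×1.7635: 1648.19 → 2906.63.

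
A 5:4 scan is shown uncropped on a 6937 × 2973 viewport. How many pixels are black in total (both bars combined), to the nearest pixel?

5:4 is narrower than 21×9, so it spans the full height.
Content width = 2973 × 5/4 ≈ 3716.2500 px.
6937 − 3716.2500 = 3220.7500 px of bars.
That's 3220.7500 × 2973 ≈ 9575290 black pixels.

9575290 pixels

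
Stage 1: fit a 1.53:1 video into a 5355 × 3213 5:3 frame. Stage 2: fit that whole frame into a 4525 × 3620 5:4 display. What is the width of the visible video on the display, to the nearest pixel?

First fit — 1.53:1 into 5355×3213 spans the height: 4915.89 × 3213.00.
5:3 in 4525×3620: fills the width, so the intermediate becomes 4525.00 × 2715.00 — a scale of ×0.8450.
The video scales with it: width 4915.89 × 0.8450 ≈ 4153.95.

4154 px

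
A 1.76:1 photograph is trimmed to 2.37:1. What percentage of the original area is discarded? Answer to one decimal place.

25.7%

2.37:1 is wider than 1.76:1, so the crop keeps the full width and trims the height.
(1.760)/(2.370) ≈ 0.743 of the area survives, leaving 25.74% discarded.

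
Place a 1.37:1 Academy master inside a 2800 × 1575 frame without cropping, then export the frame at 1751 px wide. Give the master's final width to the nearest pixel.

Fitted into 2800×1575, the master spans the height; its width is 1575 × 1.370 ≈ 2157.75 px.
The frame scales by 1751/2800 = 0.6254; 2157.75 × 0.6254 ≈ 1349.36 px.

1349 px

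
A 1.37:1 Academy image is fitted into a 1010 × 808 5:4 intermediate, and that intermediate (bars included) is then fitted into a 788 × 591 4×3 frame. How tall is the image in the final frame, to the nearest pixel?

539 px

First fit — 1.37:1 Academy into 1010×808 spans the width: 1010.00 × 737.23.
5:4 in 788×591: fills the height, so the intermediate becomes 738.75 × 591.00 — a scale of ×0.7314.
So the image's height is 737.23 × 0.7314 ≈ 539.23.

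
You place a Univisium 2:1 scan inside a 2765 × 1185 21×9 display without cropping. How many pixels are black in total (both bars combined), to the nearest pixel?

Since 2.000 < 2.333, the scan is height-limited.
That makes the image 2370.0000 px wide (1185 × 2/1).
Black = 2765 − 2370.0000 = 395.0000 px.
Bar area = 395.0000 × 1185 ≈ 468075 px.

468075 pixels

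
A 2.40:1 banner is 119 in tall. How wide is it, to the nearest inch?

119 × 2.400 = 285.60.

286 in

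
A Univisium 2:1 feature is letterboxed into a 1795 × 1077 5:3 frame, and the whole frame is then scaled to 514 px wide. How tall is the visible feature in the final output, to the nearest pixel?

At 1795×1077 the feature is width-limited, so height = 1795 × 1/2 ≈ 897.50 px.
Resizing to 514 px wide multiplies everything by 0.2864: 897.50 → 257.00 px.

257 px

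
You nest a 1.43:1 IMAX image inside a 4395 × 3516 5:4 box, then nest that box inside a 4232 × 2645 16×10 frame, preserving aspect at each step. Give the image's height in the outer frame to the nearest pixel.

1.43:1 IMAX in 4395×3516: fills the width, so the image is 4395.00 × 3073.43.
The 5:4 canvas is height-limited in 4232×2645, giving 3306.25 × 2645.00; scale factor 0.7523.
So the image's height is 3073.43 × 0.7523 ≈ 2312.06.

2312 px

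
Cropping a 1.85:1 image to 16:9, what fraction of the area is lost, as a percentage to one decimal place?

Going from 1.85:1 to 16:9 means cutting width while keeping height.
Area ratio = (1.778)/(1.850) = 96.10%; the remaining 3.90% is cropped out.

3.9%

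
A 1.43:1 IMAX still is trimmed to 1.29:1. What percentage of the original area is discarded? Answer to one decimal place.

Going from 1.43:1 IMAX to 1.29:1 means cutting width while keeping height.
Fraction kept = (1.290)/(1.430) ≈ 90.21%, so 9.79% is lost.

9.8%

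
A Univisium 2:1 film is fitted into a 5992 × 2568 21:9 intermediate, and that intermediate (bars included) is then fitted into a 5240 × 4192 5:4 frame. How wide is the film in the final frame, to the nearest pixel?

First fit — Univisium 2:1 into 5992×2568 spans the height: 5136.00 × 2568.00.
The 21:9 canvas is width-limited in 5240×4192, giving 5240.00 × 2245.71; scale factor 0.8745.
So the film's width is 5136.00 × 0.8745 ≈ 4491.43.

4491 px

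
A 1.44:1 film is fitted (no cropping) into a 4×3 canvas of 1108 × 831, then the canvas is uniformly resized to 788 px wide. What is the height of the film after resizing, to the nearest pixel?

547 px

At 1108×831 the film is width-limited, so height = 1108 / 1.440 ≈ 769.44 px.
Scaling 1108 → 788 is ×0.7112, so the height becomes 769.44 × 0.7112 ≈ 547.22 px.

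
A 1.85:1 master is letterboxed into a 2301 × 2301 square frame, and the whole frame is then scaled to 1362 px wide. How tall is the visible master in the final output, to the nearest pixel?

In the 2301×2301 frame the master fills the width: height = 2301 / 1.850 ≈ 1243.78 px.
Resizing to 1362 px wide multiplies everything by 0.5919: 1243.78 → 736.22 px.

736 px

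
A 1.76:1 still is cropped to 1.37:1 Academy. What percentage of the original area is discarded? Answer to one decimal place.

Going from 1.76:1 to 1.37:1 Academy means cutting width while keeping height.
(1.370)/(1.760) ≈ 0.778 of the area survives, leaving 22.16% discarded.

22.2%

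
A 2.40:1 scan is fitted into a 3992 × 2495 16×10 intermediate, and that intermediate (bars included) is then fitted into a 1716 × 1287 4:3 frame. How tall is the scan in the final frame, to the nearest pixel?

Inside the 3992×2495 canvas the scan is width-limited at 3992.00 × 1663.33.
Second fit — the 16×10 canvas into 1716×1287 spans the width: 1716.00 × 1072.50 (×0.4299 from 3992×2495).
So the scan's height is 1663.33 × 0.4299 ≈ 715.00.

715 px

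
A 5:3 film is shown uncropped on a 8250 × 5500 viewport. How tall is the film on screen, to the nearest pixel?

Since 1.667 > 1.500, the film is width-limited.
That makes the image 4950.00 px tall (8250 × 3/5).

4950 px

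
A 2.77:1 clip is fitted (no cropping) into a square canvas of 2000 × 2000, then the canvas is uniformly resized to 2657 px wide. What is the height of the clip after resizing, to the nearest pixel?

959 px

In the 2000×2000 frame the clip fills the width: height = 2000 / 2.770 ≈ 722.02 px.
The frame scales by 2657/2000 = 1.3285; 722.02 × 1.3285 ≈ 959.21 px.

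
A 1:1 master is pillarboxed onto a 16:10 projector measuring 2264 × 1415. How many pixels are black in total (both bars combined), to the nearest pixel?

1:1 is narrower than 16:10, so it spans the full height.
Content width = 1415 × 1/1 ≈ 1415.0000 px.
2264 − 1415.0000 = 849.0000 px of bars.
Bar area = 849.0000 × 1415 ≈ 1201335 px.

1201335 pixels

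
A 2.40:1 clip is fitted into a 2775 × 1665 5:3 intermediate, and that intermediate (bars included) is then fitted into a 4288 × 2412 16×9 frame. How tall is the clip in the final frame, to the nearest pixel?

1675 px

2.40:1 in 2775×1665: fills the width, so the clip is 2775.00 × 1156.25.
Second fit — the 5:3 canvas into 4288×2412 spans the height: 4020.00 × 2412.00 (×1.4486 from 2775×1665).
The clip scales with it: height 1156.25 × 1.4486 ≈ 1675.00.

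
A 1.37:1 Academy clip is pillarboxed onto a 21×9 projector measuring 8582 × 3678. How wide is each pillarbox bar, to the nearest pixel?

1772 px

1.37:1 Academy is narrower than 21×9, so it spans the full height.
That makes the image 5038.86 px wide (3678 × 1.370).
Black = 8582 − 5038.86 = 3543.14 px, or 1771.57 per bar.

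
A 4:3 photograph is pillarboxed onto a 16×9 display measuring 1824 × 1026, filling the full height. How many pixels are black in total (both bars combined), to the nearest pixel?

467856 pixels

Content width = 1026 × 4/3 ≈ 1368.0000 px.
Leftover width: 1824 − 1368.0000 = 456.0000 px.
Across the 1026-px span: 456.0000 × 1026 ≈ 467856 px.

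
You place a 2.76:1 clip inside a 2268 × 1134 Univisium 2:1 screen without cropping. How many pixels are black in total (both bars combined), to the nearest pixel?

708208 pixels

2.76:1 (2.760) > Univisium 2:1 (2.000), so the clip fills the width.
The clip is 2268 / 2.760 ≈ 821.7391 px tall.
Black = 1134 − 821.7391 = 312.2609 px.
Across the 2268-px span: 312.2609 × 2268 ≈ 708208 px.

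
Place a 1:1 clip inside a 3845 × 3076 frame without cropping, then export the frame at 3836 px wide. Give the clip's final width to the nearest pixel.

3069 px

In the 3845×3076 frame the clip fills the height: width = 3076 × 1/1 ≈ 3076.00 px.
The frame scales by 3836/3845 = 0.9977; 3076.00 × 0.9977 ≈ 3068.80 px.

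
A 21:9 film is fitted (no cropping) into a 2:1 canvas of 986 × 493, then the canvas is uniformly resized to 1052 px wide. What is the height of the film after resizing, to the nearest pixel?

451 px

In the 986×493 frame the film fills the width: height = 986 × 9/21 ≈ 422.57 px.
Resizing to 1052 px wide multiplies everything by 1.0669: 422.57 → 450.86 px.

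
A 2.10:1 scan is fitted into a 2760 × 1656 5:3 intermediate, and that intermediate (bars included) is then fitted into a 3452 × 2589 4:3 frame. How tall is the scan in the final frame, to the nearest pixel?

Inside the 2760×1656 canvas the scan is width-limited at 2760.00 × 1314.29.
5:3 in 3452×2589: fills the width, so the intermediate becomes 3452.00 × 2071.20 — a scale of ×1.2507.
So the scan's height is 1314.29 × 1.2507 ≈ 1643.81.

1644 px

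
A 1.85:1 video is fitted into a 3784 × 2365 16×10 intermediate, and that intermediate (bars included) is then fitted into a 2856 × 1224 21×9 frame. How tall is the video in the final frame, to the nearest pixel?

1059 px

Inside the 3784×2365 canvas the video is width-limited at 3784.00 × 2045.41.
The 16×10 canvas is height-limited in 2856×1224, giving 1958.40 × 1224.00; scale factor 0.5175.
Applying the same ×0.5175: 2045.41 → 1058.59.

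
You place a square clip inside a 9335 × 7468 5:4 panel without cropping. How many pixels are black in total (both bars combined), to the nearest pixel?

13942756 pixels

square is narrower than 5:4, so it spans the full height.
The clip is 7468 × 1/1 ≈ 7468.0000 px wide.
Black = 9335 − 7468.0000 = 1867.0000 px.
That's 1867.0000 × 7468 ≈ 13942756 black pixels.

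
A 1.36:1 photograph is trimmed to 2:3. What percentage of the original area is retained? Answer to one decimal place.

The height stays; only width is cut (since 2:3 is narrower than 1.36:1).
Fraction kept = (0.667)/(1.360) ≈ 49.02%.

49.0%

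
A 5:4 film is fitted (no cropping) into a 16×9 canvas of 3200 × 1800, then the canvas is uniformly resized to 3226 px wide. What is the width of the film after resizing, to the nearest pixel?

2268 px

In the 3200×1800 frame the film fills the height: width = 1800 × 5/4 ≈ 2250.00 px.
Scaling 3200 → 3226 is ×1.0081, so the width becomes 2250.00 × 1.0081 ≈ 2268.28 px.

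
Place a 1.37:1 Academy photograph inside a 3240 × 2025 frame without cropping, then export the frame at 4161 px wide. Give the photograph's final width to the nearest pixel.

At 3240×2025 the photograph is height-limited, so width = 2025 × 1.370 ≈ 2774.25 px.
Scaling 3240 → 4161 is ×1.2843, so the width becomes 2774.25 × 1.2843 ≈ 3562.86 px.

3563 px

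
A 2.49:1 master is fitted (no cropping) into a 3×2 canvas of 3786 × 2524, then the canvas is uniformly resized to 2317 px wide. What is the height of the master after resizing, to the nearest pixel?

At 3786×2524 the master is width-limited, so height = 3786 / 2.490 ≈ 1520.48 px.
Resizing to 2317 px wide multiplies everything by 0.6120: 1520.48 → 930.52 px.

931 px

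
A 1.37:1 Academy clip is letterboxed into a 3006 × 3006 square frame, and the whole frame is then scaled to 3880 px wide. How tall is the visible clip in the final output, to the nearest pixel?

Fitted into 3006×3006, the clip spans the width; its height is 3006 / 1.370 ≈ 2194.16 px.
Scaling 3006 → 3880 is ×1.2908, so the height becomes 2194.16 × 1.2908 ≈ 2832.12 px.

2832 px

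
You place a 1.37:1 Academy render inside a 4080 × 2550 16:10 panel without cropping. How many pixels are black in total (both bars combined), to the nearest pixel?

1.37:1 Academy is narrower than 16:10, so it spans the full height.
The render is 2550 × 1.370 ≈ 3493.5000 px wide.
4080 − 3493.5000 = 586.5000 px of bars.
Bar area = 586.5000 × 2550 ≈ 1495575 px.

1495575 pixels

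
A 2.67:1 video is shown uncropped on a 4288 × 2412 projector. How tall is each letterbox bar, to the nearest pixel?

2.67:1 is wider than 16:9, so it spans the full width.
Content height = 4288 / 2.670 ≈ 1605.99 px.
Black = 2412 − 1605.99 = 806.01 px, or 403.00 per bar.

403 px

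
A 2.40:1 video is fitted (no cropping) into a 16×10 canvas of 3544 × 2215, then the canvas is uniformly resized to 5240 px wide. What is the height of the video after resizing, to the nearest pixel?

Fitted into 3544×2215, the video spans the width; its height is 3544 / 2.400 ≈ 1476.67 px.
Scaling 3544 → 5240 is ×1.4786, so the height becomes 1476.67 × 1.4786 ≈ 2183.33 px.

2183 px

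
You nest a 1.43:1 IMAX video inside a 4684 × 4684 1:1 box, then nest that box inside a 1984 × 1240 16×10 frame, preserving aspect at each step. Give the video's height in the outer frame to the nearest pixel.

867 px

First fit — 1.43:1 IMAX into 4684×4684 spans the width: 4684.00 × 3275.52.
1:1 in 1984×1240: fills the height, so the intermediate becomes 1240.00 × 1240.00 — a scale of ×0.2647.
Applying the same ×0.2647: 3275.52 → 867.13.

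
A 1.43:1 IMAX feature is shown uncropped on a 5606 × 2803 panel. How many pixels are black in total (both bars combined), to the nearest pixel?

1.43:1 IMAX is narrower than 2:1, so it spans the full height.
That makes the image 4008.2900 px wide (2803 × 1.430).
Black = 5606 − 4008.2900 = 1597.7100 px.
That's 1597.7100 × 2803 ≈ 4478381 black pixels.

4478381 pixels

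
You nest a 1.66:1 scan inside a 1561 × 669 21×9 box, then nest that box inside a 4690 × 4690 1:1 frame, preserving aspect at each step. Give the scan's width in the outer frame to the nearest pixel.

3337 px

First fit — 1.66:1 into 1561×669 spans the height: 1110.54 × 669.00.
Second fit — the 21×9 canvas into 4690×4690 spans the width: 4690.00 × 2010.00 (×3.0045 from 1561×669).
The scan scales with it: width 1110.54 × 3.0045 ≈ 3336.60.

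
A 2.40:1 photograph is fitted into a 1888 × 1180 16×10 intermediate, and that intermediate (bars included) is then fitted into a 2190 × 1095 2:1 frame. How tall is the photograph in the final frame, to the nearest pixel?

730 px

First fit — 2.40:1 into 1888×1180 spans the width: 1888.00 × 786.67.
Second fit — the 16×10 canvas into 2190×1095 spans the height: 1752.00 × 1095.00 (×0.9280 from 1888×1180).
So the photograph's height is 786.67 × 0.9280 ≈ 730.00.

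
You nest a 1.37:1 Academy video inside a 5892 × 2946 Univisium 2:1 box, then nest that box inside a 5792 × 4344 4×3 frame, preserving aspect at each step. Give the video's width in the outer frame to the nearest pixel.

3968 px

Inside the 5892×2946 canvas the video is height-limited at 4036.02 × 2946.00.
The Univisium 2:1 canvas is width-limited in 5792×4344, giving 5792.00 × 2896.00; scale factor 0.9830.
So the video's width is 4036.02 × 0.9830 ≈ 3967.52.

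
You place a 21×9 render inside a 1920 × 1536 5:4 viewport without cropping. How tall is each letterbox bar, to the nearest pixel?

21×9 is wider than 5:4, so it spans the full width.
That makes the image 822.86 px tall (1920 × 9/21).
Leftover height: 1536 − 822.86 = 713.14 px → 356.57 each side.

357 px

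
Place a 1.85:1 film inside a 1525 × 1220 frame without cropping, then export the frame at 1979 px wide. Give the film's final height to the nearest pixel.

At 1525×1220 the film is width-limited, so height = 1525 / 1.850 ≈ 824.32 px.
Scaling 1525 → 1979 is ×1.2977, so the height becomes 824.32 × 1.2977 ≈ 1069.73 px.

1070 px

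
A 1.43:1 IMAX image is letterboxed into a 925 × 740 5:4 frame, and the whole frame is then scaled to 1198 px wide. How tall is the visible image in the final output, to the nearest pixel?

Fitted into 925×740, the image spans the width; its height is 925 / 1.430 ≈ 646.85 px.
The frame scales by 1198/925 = 1.2951; 646.85 × 1.2951 ≈ 837.76 px.

838 px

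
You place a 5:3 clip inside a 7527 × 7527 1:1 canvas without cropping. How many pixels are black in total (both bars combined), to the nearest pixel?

Since 1.667 > 1.000, the clip is width-limited.
Content height = 7527 × 3/5 ≈ 4516.2000 px.
Leftover height: 7527 − 4516.2000 = 3010.8000 px.
Across the 7527-px span: 3010.8000 × 7527 ≈ 22662292 px.

22662292 pixels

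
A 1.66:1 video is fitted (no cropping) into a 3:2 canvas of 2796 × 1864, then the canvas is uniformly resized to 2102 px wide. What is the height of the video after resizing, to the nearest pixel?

1266 px

Fitted into 2796×1864, the video spans the width; its height is 2796 / 1.660 ≈ 1684.34 px.
Scaling 2796 → 2102 is ×0.7518, so the height becomes 1684.34 × 0.7518 ≈ 1266.27 px.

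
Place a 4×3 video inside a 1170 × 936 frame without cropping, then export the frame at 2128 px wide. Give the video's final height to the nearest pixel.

1596 px

Fitted into 1170×936, the video spans the width; its height is 1170 × 3/4 ≈ 877.50 px.
The frame scales by 2128/1170 = 1.8188; 877.50 × 1.8188 ≈ 1596.00 px.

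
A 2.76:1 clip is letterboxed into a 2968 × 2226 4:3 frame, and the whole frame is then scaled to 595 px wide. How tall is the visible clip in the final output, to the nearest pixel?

In the 2968×2226 frame the clip fills the width: height = 2968 / 2.760 ≈ 1075.36 px.
Resizing to 595 px wide multiplies everything by 0.2005: 1075.36 → 215.58 px.

216 px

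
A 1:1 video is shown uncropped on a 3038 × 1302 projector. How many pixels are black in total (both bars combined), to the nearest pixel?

2260272 pixels

1:1 (1.000) < 21:9 (2.333), so the video fills the height.
The video is 1302 × 1/1 ≈ 1302.0000 px wide.
Black = 3038 − 1302.0000 = 1736.0000 px.
Across the 1302-px span: 1736.0000 × 1302 ≈ 2260272 px.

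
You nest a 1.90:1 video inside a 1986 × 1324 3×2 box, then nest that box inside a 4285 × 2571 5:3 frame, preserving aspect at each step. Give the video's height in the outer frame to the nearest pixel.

2030 px

Inside the 1986×1324 canvas the video is width-limited at 1986.00 × 1045.26.
3×2 in 4285×2571: fills the height, so the intermediate becomes 3856.50 × 2571.00 — a scale of ×1.9418.
Applying the same ×1.9418: 1045.26 → 2029.74.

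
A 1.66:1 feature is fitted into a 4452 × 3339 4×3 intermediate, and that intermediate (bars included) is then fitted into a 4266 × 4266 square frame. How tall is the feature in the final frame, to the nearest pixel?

2570 px

First fit — 1.66:1 into 4452×3339 spans the width: 4452.00 × 2681.93.
The 4×3 canvas is width-limited in 4266×4266, giving 4266.00 × 3199.50; scale factor 0.9582.
Applying the same ×0.9582: 2681.93 → 2569.88.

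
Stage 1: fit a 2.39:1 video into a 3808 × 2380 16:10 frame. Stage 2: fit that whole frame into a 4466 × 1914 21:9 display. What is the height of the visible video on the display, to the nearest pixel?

Inside the 3808×2380 canvas the video is width-limited at 3808.00 × 1593.31.
16:10 in 4466×1914: fills the height, so the intermediate becomes 3062.40 × 1914.00 — a scale of ×0.8042.
Applying the same ×0.8042: 1593.31 → 1281.34.

1281 px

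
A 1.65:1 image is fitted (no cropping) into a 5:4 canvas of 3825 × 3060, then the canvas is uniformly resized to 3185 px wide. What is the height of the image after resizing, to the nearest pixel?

At 3825×3060 the image is width-limited, so height = 3825 / 1.650 ≈ 2318.18 px.
Resizing to 3185 px wide multiplies everything by 0.8327: 2318.18 → 1930.30 px.

1930 px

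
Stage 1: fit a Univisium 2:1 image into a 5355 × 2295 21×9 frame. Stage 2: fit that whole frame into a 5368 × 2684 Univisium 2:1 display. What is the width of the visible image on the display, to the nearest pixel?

Univisium 2:1 in 5355×2295: fills the height, so the image is 4590.00 × 2295.00.
Second fit — the 21×9 canvas into 5368×2684 spans the width: 5368.00 × 2300.57 (×1.0024 from 5355×2295).
Applying the same ×1.0024: 4590.00 → 4601.14.

4601 px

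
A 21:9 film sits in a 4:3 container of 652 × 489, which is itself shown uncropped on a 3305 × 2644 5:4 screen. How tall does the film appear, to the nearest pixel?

Inside the 652×489 canvas the film is width-limited at 652.00 × 279.43.
4:3 in 3305×2644: fills the width, so the intermediate becomes 3305.00 × 2478.75 — a scale of ×5.0690.
Applying the same ×5.0690: 279.43 → 1416.43.

1416 px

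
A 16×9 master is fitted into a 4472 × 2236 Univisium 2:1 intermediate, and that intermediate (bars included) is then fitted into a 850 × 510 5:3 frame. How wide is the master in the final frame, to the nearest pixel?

756 px

First fit — 16×9 into 4472×2236 spans the height: 3975.11 × 2236.00.
Univisium 2:1 in 850×510: fills the width, so the intermediate becomes 850.00 × 425.00 — a scale of ×0.1901.
So the master's width is 3975.11 × 0.1901 ≈ 755.56.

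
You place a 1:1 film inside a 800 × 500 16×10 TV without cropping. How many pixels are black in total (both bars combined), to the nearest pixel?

150000 pixels

Since 1.000 < 1.600, the film is height-limited.
The film is 500 × 1/1 ≈ 500.0000 px wide.
Leftover width: 800 − 500.0000 = 300.0000 px.
Bar area = 300.0000 × 500 ≈ 150000 px.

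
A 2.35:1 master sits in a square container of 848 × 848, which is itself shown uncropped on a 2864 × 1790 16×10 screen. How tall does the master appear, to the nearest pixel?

762 px

First fit — 2.35:1 into 848×848 spans the width: 848.00 × 360.85.
The square canvas is height-limited in 2864×1790, giving 1790.00 × 1790.00; scale factor 2.1108.
So the master's height is 360.85 × 2.1108 ≈ 761.70.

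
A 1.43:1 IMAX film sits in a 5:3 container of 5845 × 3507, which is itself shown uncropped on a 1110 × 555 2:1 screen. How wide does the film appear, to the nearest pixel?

Inside the 5845×3507 canvas the film is height-limited at 5015.01 × 3507.00.
The 5:3 canvas is height-limited in 1110×555, giving 925.00 × 555.00; scale factor 0.1583.
Applying the same ×0.1583: 5015.01 → 793.65.

794 px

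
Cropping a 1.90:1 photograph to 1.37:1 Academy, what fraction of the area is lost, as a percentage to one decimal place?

1.37:1 Academy is narrower than 1.90:1, so the crop keeps the full height and trims the width.
Fraction kept = (1.370)/(1.900) ≈ 72.11%, so 27.89% is lost.

27.9%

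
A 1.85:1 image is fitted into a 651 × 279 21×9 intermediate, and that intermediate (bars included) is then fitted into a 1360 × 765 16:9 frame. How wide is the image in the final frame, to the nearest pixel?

1078 px

First fit — 1.85:1 into 651×279 spans the height: 516.15 × 279.00.
Second fit — the 21×9 canvas into 1360×765 spans the width: 1360.00 × 582.86 (×2.0891 from 651×279).
Applying the same ×2.0891: 516.15 → 1078.29.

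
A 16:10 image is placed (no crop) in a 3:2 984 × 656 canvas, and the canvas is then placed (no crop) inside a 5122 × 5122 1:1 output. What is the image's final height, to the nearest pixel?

16:10 in 984×656: fills the width, so the image is 984.00 × 615.00.
3:2 in 5122×5122: fills the width, so the intermediate becomes 5122.00 × 3414.67 — a scale of ×5.2053.
The image scales with it: height 615.00 × 5.2053 ≈ 3201.25.

3201 px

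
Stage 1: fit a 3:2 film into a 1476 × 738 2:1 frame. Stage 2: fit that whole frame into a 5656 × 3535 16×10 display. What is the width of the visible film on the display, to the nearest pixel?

First fit — 3:2 into 1476×738 spans the height: 1107.00 × 738.00.
2:1 in 5656×3535: fills the width, so the intermediate becomes 5656.00 × 2828.00 — a scale of ×3.8320.
So the film's width is 1107.00 × 3.8320 ≈ 4242.00.

4242 px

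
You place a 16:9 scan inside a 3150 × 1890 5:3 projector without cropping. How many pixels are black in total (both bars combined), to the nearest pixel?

372094 pixels

16:9 (1.778) > 5:3 (1.667), so the scan fills the width.
The scan is 3150 × 9/16 ≈ 1771.8750 px tall.
Leftover height: 1890 − 1771.8750 = 118.1250 px.
That's 118.1250 × 3150 ≈ 372094 black pixels.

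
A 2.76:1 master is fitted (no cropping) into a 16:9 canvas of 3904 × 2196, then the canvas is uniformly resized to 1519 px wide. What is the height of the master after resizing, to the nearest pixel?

Fitted into 3904×2196, the master spans the width; its height is 3904 / 2.760 ≈ 1414.49 px.
Resizing to 1519 px wide multiplies everything by 0.3891: 1414.49 → 550.36 px.

550 px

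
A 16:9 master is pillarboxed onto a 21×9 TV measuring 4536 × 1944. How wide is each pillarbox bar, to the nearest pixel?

540 px

16:9 is narrower than 21×9, so it spans the full height.
The master is 1944 × 16/9 ≈ 3456.00 px wide.
Leftover width: 4536 − 3456.00 = 1080.00 px → 540.00 each side.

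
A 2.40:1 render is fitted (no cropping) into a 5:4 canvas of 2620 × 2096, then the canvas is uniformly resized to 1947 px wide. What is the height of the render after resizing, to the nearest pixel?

811 px

Fitted into 2620×2096, the render spans the width; its height is 2620 / 2.400 ≈ 1091.67 px.
The frame scales by 1947/2620 = 0.7431; 1091.67 × 0.7431 ≈ 811.25 px.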